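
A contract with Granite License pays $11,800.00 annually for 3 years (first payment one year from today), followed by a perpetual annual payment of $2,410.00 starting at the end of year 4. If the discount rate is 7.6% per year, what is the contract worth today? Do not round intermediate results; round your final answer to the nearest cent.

$56085.19

PV of 3-year annuity: $11,800.00 × [1 − (1+0.076)^−3] / 0.076 = 30630.57340
Perpetuity value at year 3: $2,410.00 / 0.076 = 31710.52632
PV of perpetuity: 31710.52632 / (1+0.076)^3 = 25454.62107
Total PV = 30630.57340 + 25454.62107 = 56085.19447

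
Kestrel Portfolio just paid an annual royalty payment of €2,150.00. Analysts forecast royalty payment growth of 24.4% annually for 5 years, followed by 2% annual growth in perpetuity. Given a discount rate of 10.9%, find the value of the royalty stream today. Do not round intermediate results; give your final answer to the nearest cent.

€59135.66

D_1 = 2674.60000
D_2 = 3327.20240
D_3 = 4139.03979
D_4 = 5148.96549
D_5 = 6405.31307
Terminal value at year 5: TV = D_5×(1+g_2)/(r−g_2) = 6533.41934/0.089 = 73409.20601
P_0 = D_1/(1+r)^1 + D_2/(1+r)^2 + D_3/(1+r)^3 + D_4/(1+r)^4 + D_5/(1+r)^5 + TV/(1+r)^5
    = 2411.72227 + 2705.30433 + 3034.62452 + 3404.03328 + 3818.41063 + 43761.56009 = 59135.65512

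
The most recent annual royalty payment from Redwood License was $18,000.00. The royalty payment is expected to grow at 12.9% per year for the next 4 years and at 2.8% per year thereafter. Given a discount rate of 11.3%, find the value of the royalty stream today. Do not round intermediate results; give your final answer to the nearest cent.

$305109.61

D_1 = 20322.00000
D_2 = 22943.53800
D_3 = 25903.25440
D_4 = 29244.77422
Terminal value at year 4: TV = D_4×(1+g_2)/(r−g_2) = 30063.62790/0.085 = 353689.73998
P_0 = D_1/(1+r)^1 + D_2/(1+r)^2 + D_3/(1+r)^3 + D_4/(1+r)^4 + TV/(1+r)^4
    = 18258.76011 + 18521.24004 + 18787.49326 + 19057.57403 + 230484.54238 = 305109.60982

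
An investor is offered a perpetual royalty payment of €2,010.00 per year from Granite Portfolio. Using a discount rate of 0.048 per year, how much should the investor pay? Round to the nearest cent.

Level perpetuity: PV = C / r = €2,010.00 / 0.048 = €41,875.00

€41875.00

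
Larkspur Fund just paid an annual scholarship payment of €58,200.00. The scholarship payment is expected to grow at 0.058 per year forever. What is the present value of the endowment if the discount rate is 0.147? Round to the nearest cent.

€691860.67

D₁ = D₀ × (1 + g) = €58,200.00 × 1.058 = €61,575.6000
Growing perpetuity: P = D₁ / (r − g) = €61,575.6000 / (0.147 − 0.058) = €691,860.67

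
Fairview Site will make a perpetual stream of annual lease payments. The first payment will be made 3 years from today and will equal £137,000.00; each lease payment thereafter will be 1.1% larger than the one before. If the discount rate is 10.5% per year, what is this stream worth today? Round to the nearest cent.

Value at end of year 2: C₁ / (r − g) = £137,000.00 / (0.105 − 0.011) = £1,457,446.8085
Discount to today: PV = £1,457,446.8085 / (1 + 0.105)^2 = £1,457,446.8085 / 1.221025 = £1,193,625.69

£1193625.69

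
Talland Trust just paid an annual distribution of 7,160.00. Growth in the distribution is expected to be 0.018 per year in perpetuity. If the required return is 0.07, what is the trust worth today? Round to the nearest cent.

140170.77

D₁ = D₀ × (1 + g) = 7,160.00 × 1.018 = 7,288.8800
Growing perpetuity: P = D₁ / (r − g) = 7,288.8800 / (0.07 − 0.018) = 140,170.77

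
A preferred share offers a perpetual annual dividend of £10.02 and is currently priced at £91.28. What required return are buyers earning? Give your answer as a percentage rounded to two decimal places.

10.98%

P = C/r ⇒ r = C/P = £10.02/£91.28 = 0.109772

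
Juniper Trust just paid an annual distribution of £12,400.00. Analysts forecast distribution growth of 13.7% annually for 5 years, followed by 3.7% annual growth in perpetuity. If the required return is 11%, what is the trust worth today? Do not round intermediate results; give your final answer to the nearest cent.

D_1 = 14098.80000
D_2 = 16030.33560
D_3 = 18226.49158
D_4 = 20723.52092
D_5 = 23562.64329
Terminal value at year 5: TV = D_5×(1+g_2)/(r−g_2) = 24434.46109/0.073 = 334718.64509
P_0 = D_1/(1+r)^1 + D_2/(1+r)^2 + D_3/(1+r)^3 + D_4/(1+r)^4 + D_5/(1+r)^5 + TV/(1+r)^5
    = 12701.62162 + 13010.57999 + 13327.05355 + 13651.22513 + 13983.28195 + 198639.22445 = 265312.98669

£265312.99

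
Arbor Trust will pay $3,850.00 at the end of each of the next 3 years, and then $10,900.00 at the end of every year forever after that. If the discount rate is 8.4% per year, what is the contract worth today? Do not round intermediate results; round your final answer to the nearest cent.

$111723.71

PV of 3-year annuity: $3,850.00 × [1 − (1+0.084)^−3] / 0.084 = 9850.64586
Perpetuity value at year 3: $10,900.00 / 0.084 = 129761.90476
PV of perpetuity: 129761.90476 / (1+0.084)^3 = 101873.06325
Total PV = 9850.64586 + 101873.06325 = 111723.70910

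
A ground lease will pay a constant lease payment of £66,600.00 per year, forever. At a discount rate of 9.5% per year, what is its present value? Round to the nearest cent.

Level perpetuity: PV = C / r = £66,600.00 / 0.095 = £701,052.63

£701052.63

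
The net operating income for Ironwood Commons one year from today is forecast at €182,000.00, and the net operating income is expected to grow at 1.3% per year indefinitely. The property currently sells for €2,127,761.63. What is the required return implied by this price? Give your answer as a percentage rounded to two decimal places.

P = D₁/(r − g) ⇒ r = D₁/P + g = €182,000.0000/€2,127,761.63 + 0.013 = 0.085536 + 0.013 = 0.098536

9.85%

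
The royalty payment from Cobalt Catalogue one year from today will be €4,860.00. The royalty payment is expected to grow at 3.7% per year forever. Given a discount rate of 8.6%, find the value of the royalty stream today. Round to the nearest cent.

€99183.67

Growing perpetuity: P = D₁ / (r − g) = €4,860.0000 / (0.086 − 0.037) = €99,183.67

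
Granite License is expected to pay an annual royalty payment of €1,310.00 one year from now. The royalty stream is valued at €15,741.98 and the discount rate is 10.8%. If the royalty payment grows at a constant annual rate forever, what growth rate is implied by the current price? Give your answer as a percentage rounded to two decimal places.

P = D₁/(r−g) ⇒ g = r − D₁/P = 0.108 − €1,310.00/€15,741.98 = 0.024783

2.48%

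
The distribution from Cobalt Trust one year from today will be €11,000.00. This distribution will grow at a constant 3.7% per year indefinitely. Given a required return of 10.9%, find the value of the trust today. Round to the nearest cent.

Growing perpetuity: P = D₁ / (r − g) = €11,000.0000 / (0.109 − 0.037) = €152,777.78

€152777.78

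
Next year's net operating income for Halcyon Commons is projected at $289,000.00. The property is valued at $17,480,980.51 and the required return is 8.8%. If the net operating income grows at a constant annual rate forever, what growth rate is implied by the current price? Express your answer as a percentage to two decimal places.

P = D₁/(r−g) ⇒ g = r − D₁/P = 0.088 − $289,000.00/$17,480,980.51 = 0.071468

7.15%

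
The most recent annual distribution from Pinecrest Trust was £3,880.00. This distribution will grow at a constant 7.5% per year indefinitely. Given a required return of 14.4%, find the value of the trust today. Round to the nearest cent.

D₁ = D₀ × (1 + g) = £3,880.00 × 1.075 = £4,171.0000
Growing perpetuity: P = D₁ / (r − g) = £4,171.0000 / (0.144 − 0.075) = £60,449.28

£60449.28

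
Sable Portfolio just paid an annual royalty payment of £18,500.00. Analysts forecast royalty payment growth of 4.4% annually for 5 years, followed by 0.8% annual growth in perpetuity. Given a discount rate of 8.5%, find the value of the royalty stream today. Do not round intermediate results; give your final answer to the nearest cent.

D_1 = 19314.00000
D_2 = 20163.81600
D_3 = 21051.02390
D_4 = 21977.26896
D_5 = 22944.26879
Terminal value at year 5: TV = D_5×(1+g_2)/(r−g_2) = 23127.82294/0.077 = 300361.33689
P_0 = D_1/(1+r)^1 + D_2/(1+r)^2 + D_3/(1+r)^3 + D_4/(1+r)^4 + D_5/(1+r)^5 + TV/(1+r)^5
    = 17800.92166 + 17128.26010 + 16481.01709 + 15858.23212 + 15258.98095 + 199753.93243 = 282281.34435

£282281.34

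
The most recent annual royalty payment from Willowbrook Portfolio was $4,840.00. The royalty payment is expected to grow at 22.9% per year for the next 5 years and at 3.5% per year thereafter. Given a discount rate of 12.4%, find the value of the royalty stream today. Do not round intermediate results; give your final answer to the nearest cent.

D_1 = 5948.36000
D_2 = 7310.53444
D_3 = 8984.64683
D_4 = 11042.13095
D_5 = 13570.77894
Terminal value at year 5: TV = D_5×(1+g_2)/(r−g_2) = 14045.75620/0.089 = 157817.48540
P_0 = D_1/(1+r)^1 + D_2/(1+r)^2 + D_3/(1+r)^3 + D_4/(1+r)^4 + D_5/(1+r)^5 + TV/(1+r)^5
    = 5292.13523 + 5786.50729 + 6327.06180 + 6918.11295 + 7564.37795 + 87967.76603 = 119855.96125

$119855.96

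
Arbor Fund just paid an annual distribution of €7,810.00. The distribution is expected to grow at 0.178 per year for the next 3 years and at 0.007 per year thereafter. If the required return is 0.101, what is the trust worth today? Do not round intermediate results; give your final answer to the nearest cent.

€129339.73

D_1 = 9200.18000
D_2 = 10837.81204
D_3 = 12766.94258
Terminal value at year 3: TV = D_3×(1+g_2)/(r−g_2) = 12856.31118/0.094 = 136769.26789
P_0 = D_1/(1+r)^1 + D_2/(1+r)^2 + D_3/(1+r)^3 + TV/(1+r)^3
    = 8356.20345 + 8940.60642 + 9565.88044 + 102477.03829 = 129339.72859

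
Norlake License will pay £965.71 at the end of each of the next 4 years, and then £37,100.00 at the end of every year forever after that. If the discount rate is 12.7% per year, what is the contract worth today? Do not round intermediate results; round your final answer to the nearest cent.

PV of 4-year annuity: £965.71 × [1 − (1+0.127)^−4] / 0.127 = 2890.47416
Perpetuity value at year 4: £37,100.00 / 0.127 = 292125.98425
PV of perpetuity: 292125.98425 / (1+0.127)^4 = 181081.68393
Total PV = 2890.47416 + 181081.68393 = 183972.15809

£183972.16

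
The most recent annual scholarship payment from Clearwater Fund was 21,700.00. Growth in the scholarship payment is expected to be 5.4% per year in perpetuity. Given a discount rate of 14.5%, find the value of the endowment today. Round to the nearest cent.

251338.46

D₁ = D₀ × (1 + g) = 21,700.00 × 1.054 = 22,871.8000
Growing perpetuity: P = D₁ / (r − g) = 22,871.8000 / (0.145 − 0.054) = 251,338.46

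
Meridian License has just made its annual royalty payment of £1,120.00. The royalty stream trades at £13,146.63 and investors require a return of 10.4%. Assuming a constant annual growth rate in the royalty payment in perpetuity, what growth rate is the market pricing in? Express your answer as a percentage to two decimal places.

1.73%

P = D₀(1+g)/(r−g) ⇒ P(r−g) = D₀(1+g) ⇒ g(P+D₀) = P·r − D₀
g = (P·r − D₀)/(P + D₀) = (£13,146.63×0.104 − £1,120.00) / (£13,146.63 + £1,120.00) = 0.017331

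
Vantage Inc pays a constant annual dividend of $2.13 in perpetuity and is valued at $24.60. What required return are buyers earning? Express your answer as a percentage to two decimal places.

P = C/r ⇒ r = C/P = $2.13/$24.60 = 0.086585

8.66%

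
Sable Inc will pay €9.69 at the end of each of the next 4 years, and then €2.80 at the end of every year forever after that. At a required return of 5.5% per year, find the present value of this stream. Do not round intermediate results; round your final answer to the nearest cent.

€75.06

PV of 4-year annuity: €9.69 × [1 − (1+0.055)^−4] / 0.055 = 33.96490
Perpetuity value at year 4: €2.80 / 0.055 = 50.90909
PV of perpetuity: 50.90909 / (1+0.055)^4 = 41.09467
Total PV = 33.96490 + 41.09467 = 75.05958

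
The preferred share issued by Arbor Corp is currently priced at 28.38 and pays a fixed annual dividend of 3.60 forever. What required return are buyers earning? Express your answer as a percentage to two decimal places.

P = C/r ⇒ r = C/P = 3.60/28.38 = 0.126850

12.68%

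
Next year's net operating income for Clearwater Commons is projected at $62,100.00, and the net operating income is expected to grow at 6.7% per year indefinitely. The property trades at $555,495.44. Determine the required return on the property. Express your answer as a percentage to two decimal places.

P = D₁/(r − g) ⇒ r = D₁/P + g = $62,100.0000/$555,495.44 + 0.067 = 0.111792 + 0.067 = 0.178792

17.88%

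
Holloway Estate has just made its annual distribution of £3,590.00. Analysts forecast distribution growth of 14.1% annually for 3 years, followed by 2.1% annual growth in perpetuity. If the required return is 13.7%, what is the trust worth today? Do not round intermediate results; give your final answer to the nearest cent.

D_1 = 4096.19000
D_2 = 4673.75279
D_3 = 5332.75193
Terminal value at year 3: TV = D_3×(1+g_2)/(r−g_2) = 5444.73972/0.116 = 46937.41141
P_0 = D_1/(1+r)^1 + D_2/(1+r)^2 + D_3/(1+r)^3 + TV/(1+r)^3
    = 3602.62973 + 3615.30389 + 3628.02263 + 31932.85439 = 42778.81063

£42778.81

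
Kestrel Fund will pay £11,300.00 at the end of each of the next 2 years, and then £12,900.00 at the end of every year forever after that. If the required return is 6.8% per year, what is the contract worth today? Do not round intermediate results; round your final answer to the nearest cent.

PV of 2-year annuity: £11,300.00 × [1 − (1+0.068)^−2] / 0.068 = 20487.38235
Perpetuity value at year 2: £12,900.00 / 0.068 = 189705.88235
PV of perpetuity: 189705.88235 / (1+0.068)^2 = 166317.63171
Total PV = 20487.38235 + 166317.63171 = 186805.01406

£186805.01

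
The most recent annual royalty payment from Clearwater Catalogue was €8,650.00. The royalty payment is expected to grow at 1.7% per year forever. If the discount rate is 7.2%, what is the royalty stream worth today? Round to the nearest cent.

D₁ = D₀ × (1 + g) = €8,650.00 × 1.017 = €8,797.0500
Growing perpetuity: P = D₁ / (r − g) = €8,797.0500 / (0.072 − 0.017) = €159,946.36

€159946.36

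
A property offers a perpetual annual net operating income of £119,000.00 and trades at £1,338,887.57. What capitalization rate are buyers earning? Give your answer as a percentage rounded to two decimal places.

P = C/r ⇒ r = C/P = £119,000.00/£1,338,887.57 = 0.088880

8.89%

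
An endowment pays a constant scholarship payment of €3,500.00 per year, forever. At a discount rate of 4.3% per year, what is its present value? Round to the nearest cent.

€81395.35

Level perpetuity: PV = C / r = €3,500.00 / 0.043 = €81,395.35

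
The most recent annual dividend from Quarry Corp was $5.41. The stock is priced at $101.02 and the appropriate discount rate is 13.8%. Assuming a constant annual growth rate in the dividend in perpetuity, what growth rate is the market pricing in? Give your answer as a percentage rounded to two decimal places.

P = D₀(1+g)/(r−g) ⇒ P(r−g) = D₀(1+g) ⇒ g(P+D₀) = P·r − D₀
g = (P·r − D₀)/(P + D₀) = ($101.02×0.138 − $5.41) / ($101.02 + $5.41) = 0.080154

8.02%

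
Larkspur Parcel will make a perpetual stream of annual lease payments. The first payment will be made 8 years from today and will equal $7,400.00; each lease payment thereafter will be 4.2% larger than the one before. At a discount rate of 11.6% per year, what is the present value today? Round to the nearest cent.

$46382.12

Value at end of year 7: C₁ / (r − g) = $7,400.00 / (0.116 − 0.042) = $100,000.0000
Discount to today: PV = $100,000.0000 / (1 + 0.116)^7 = $100,000.0000 / 2.156003 = $46,382.12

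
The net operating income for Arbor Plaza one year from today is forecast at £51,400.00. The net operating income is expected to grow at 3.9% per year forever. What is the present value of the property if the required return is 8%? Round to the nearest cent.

£1253658.54

Growing perpetuity: P = D₁ / (r − g) = £51,400.0000 / (0.08 − 0.039) = £1,253,658.54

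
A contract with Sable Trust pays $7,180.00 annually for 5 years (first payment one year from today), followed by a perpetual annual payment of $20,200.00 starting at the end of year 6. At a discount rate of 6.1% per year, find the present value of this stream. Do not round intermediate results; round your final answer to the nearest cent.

PV of 5-year annuity: $7,180.00 × [1 − (1+0.061)^−5] / 0.061 = 30162.67103
Perpetuity value at year 5: $20,200.00 / 0.061 = 331147.54098
PV of perpetuity: 331147.54098 / (1+0.061)^5 = 246288.77290
Total PV = 30162.67103 + 246288.77290 = 276451.44393

$276451.44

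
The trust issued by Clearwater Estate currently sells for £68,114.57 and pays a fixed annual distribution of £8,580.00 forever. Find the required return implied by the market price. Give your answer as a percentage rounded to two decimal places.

12.60%

P = C/r ⇒ r = C/P = £8,580.00/£68,114.57 = 0.125964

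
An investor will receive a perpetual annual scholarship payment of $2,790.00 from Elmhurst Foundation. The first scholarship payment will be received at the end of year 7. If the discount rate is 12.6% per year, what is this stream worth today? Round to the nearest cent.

$10864.34

Value at end of year 6: C / r = $2,790.00 / 0.126 = $22,142.8571
Discount to today: PV = $22,142.8571 / (1 + 0.126)^6 = $22,142.8571 / 2.038123 = $10,864.34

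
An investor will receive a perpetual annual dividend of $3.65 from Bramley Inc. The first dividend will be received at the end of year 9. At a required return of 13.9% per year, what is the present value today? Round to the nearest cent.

$9.27

Value at end of year 8: C / r = $3.65 / 0.139 = $26.2590
Discount to today: PV = $26.2590 / (1 + 0.139)^8 = $26.2590 / 2.832630 = $9.27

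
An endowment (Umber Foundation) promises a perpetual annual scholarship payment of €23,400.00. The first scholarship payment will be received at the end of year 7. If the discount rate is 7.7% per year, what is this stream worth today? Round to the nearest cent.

Value at end of year 6: C / r = €23,400.00 / 0.077 = €303,896.1039
Discount to today: PV = €303,896.1039 / (1 + 0.077)^6 = €303,896.1039 / 1.560609 = €194,729.13

€194729.13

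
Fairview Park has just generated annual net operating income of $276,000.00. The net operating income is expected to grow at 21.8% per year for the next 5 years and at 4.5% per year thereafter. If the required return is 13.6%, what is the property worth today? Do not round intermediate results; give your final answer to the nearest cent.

$6200054.23

D_1 = 336168.00000
D_2 = 409452.62400
D_3 = 498713.29603
D_4 = 607432.79457
D_5 = 739853.14378
Terminal value at year 5: TV = D_5×(1+g_2)/(r−g_2) = 773146.53525/0.091 = 8496115.77201
P_0 = D_1/(1+r)^1 + D_2/(1+r)^2 + D_3/(1+r)^3 + D_4/(1+r)^4 + D_5/(1+r)^5 + TV/(1+r)^5
    = 295922.53521 + 317283.14075 + 340185.62098 + 364741.27319 + 391069.42848 + 4490852.22812 = 6200054.22673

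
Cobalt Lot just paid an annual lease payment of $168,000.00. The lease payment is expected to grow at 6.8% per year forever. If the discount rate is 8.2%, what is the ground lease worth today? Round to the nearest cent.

D₁ = D₀ × (1 + g) = $168,000.00 × 1.068 = $179,424.0000
Growing perpetuity: P = D₁ / (r − g) = $179,424.0000 / (0.082 − 0.068) = $12,816,000.00

$12816000.00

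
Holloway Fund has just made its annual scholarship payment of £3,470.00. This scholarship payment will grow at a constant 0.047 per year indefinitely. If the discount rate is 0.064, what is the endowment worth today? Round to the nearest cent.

D₁ = D₀ × (1 + g) = £3,470.00 × 1.047 = £3,633.0900
Growing perpetuity: P = D₁ / (r − g) = £3,633.0900 / (0.064 − 0.047) = £213,711.18

£213711.18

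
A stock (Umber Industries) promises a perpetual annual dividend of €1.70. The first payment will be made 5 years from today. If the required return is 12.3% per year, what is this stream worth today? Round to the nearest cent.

Value at end of year 4: C / r = €1.70 / 0.123 = €13.8211
Discount to today: PV = €13.8211 / (1 + 0.123)^4 = €13.8211 / 1.590446 = €8.69

€8.69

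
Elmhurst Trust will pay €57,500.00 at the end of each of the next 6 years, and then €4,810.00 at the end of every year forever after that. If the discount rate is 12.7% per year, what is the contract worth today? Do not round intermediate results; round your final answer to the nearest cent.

€250276.44

PV of 6-year annuity: €57,500.00 × [1 − (1+0.127)^−6] / 0.127 = 231792.36121
Perpetuity value at year 6: €4,810.00 / 0.127 = 37874.01575
PV of perpetuity: 37874.01575 / (1+0.127)^6 = 18484.08084
Total PV = 231792.36121 + 18484.08084 = 250276.44205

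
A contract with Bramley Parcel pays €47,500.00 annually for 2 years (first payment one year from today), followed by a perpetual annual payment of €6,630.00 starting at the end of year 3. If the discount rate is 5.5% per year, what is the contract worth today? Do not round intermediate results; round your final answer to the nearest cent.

€196004.54

PV of 2-year annuity: €47,500.00 × [1 − (1+0.055)^−2] / 0.055 = 87700.18643
Perpetuity value at year 2: €6,630.00 / 0.055 = 120545.45455
PV of perpetuity: 120545.45455 / (1+0.055)^2 = 108304.35484
Total PV = 87700.18643 + 108304.35484 = 196004.54127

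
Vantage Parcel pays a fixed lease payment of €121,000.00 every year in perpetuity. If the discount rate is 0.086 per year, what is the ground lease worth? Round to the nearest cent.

Level perpetuity: PV = C / r = €121,000.00 / 0.086 = €1,406,976.74

€1406976.74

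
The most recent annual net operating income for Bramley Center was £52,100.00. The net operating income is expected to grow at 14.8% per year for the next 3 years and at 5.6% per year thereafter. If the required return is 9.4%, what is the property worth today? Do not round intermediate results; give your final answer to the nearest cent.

D_1 = 59810.80000
D_2 = 68662.79840
D_3 = 78824.89256
Terminal value at year 3: TV = D_3×(1+g_2)/(r−g_2) = 83239.08655/0.038 = 2190502.27755
P_0 = D_1/(1+r)^1 + D_2/(1+r)^2 + D_3/(1+r)^3 + TV/(1+r)^3
    = 54671.66362 + 57370.26493 + 60202.06960 + 1672983.82887 = 1845227.82702

£1845227.83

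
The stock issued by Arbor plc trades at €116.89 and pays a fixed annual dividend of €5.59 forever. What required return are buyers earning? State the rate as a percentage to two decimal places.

P = C/r ⇒ r = C/P = €5.59/€116.89 = 0.047823

4.78%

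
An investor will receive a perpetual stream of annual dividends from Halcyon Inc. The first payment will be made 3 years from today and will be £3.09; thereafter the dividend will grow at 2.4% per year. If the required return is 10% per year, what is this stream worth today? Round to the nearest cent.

Value at end of year 2: C₁ / (r − g) = £3.09 / (0.1 − 0.024) = £40.6579
Discount to today: PV = £40.6579 / (1 + 0.1)^2 = £40.6579 / 1.210000 = £33.60

£33.60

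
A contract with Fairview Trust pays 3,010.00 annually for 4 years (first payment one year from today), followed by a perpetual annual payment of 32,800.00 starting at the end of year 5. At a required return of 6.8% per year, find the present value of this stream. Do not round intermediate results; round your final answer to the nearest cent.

380990.65

PV of 4-year annuity: 3,010.00 × [1 − (1+0.068)^−4] / 0.068 = 10241.70847
Perpetuity value at year 4: 32,800.00 / 0.068 = 482352.94118
PV of perpetuity: 482352.94118 / (1+0.068)^4 = 370748.94189
Total PV = 10241.70847 + 370748.94189 = 380990.65036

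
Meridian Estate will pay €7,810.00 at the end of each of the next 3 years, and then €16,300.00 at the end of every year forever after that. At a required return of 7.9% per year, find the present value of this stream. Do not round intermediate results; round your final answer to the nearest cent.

€184410.02

PV of 3-year annuity: €7,810.00 × [1 − (1+0.079)^−3] / 0.079 = 20163.50009
Perpetuity value at year 3: €16,300.00 / 0.079 = 206329.11392
PV of perpetuity: 206329.11392 / (1+0.079)^3 = 164246.52092
Total PV = 20163.50009 + 164246.52092 = 184410.02100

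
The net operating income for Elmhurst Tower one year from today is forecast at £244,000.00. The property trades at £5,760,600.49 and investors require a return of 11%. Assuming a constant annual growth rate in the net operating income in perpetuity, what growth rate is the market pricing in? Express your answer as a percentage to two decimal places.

6.76%

P = D₁/(r−g) ⇒ g = r − D₁/P = 0.11 − £244,000.00/£5,760,600.49 = 0.067643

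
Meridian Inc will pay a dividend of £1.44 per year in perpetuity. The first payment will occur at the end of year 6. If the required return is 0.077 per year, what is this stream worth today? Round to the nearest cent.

£12.91

Value at end of year 5: C / r = £1.44 / 0.077 = £18.7013
Discount to today: PV = £18.7013 / (1 + 0.077)^5 = £18.7013 / 1.449034 = £12.91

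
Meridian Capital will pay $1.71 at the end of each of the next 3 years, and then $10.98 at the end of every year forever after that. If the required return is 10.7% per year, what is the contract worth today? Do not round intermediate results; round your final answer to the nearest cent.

$79.84

PV of 3-year annuity: $1.71 × [1 − (1+0.107)^−3] / 0.107 = 4.20065
Perpetuity value at year 3: $10.98 / 0.107 = 102.61682
PV of perpetuity: 102.61682 / (1+0.107)^3 = 75.64421
Total PV = 4.20065 + 75.64421 = 79.84486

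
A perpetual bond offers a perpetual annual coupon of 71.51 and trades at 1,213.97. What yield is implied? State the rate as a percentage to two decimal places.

5.89%

P = C/r ⇒ r = C/P = 71.51/1,213.97 = 0.058906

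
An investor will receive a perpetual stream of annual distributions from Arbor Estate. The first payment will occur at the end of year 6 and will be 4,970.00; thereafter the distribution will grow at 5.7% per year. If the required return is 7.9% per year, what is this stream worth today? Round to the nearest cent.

Value at end of year 5: C₁ / (r − g) = 4,970.00 / (0.079 − 0.057) = 225,909.0909
Discount to today: PV = 225,909.0909 / (1 + 0.079)^5 = 225,909.0909 / 1.462538 = 154,463.72

154463.72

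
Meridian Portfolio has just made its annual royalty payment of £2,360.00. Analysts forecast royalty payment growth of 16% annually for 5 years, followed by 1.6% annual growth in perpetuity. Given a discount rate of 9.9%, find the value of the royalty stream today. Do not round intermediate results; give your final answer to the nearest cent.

D_1 = 2737.60000
D_2 = 3175.61600
D_3 = 3683.71456
D_4 = 4273.10889
D_5 = 4956.80631
Terminal value at year 5: TV = D_5×(1+g_2)/(r−g_2) = 5036.11521/0.083 = 60676.08690
P_0 = D_1/(1+r)^1 + D_2/(1+r)^2 + D_3/(1+r)^3 + D_4/(1+r)^4 + D_5/(1+r)^5 + TV/(1+r)^5
    = 2490.99181 + 2629.25432 + 2775.19110 + 2929.22809 + 3091.81491 + 37846.79454 = 51763.27477

£51763.27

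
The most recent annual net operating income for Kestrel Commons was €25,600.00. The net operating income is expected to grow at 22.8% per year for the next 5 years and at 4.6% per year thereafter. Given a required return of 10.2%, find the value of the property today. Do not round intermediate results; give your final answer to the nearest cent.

€1000813.12

D_1 = 31436.80000
D_2 = 38604.39040
D_3 = 47406.19141
D_4 = 58214.80305
D_5 = 71487.77815
Terminal value at year 5: TV = D_5×(1+g_2)/(r−g_2) = 74776.21594/0.056 = 1335289.57043
P_0 = D_1/(1+r)^1 + D_2/(1+r)^2 + D_3/(1+r)^3 + D_4/(1+r)^4 + D_5/(1+r)^5 + TV/(1+r)^5
    = 28527.04174 + 31788.75432 + 35423.40318 + 39473.62895 + 43986.94769 + 821613.34432 = 1000813.12020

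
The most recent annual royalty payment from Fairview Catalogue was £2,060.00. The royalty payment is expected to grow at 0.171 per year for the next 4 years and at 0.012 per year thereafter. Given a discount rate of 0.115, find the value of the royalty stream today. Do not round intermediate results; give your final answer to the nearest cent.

£33950.77

D_1 = 2412.26000
D_2 = 2824.75646
D_3 = 3307.78981
D_4 = 3873.42187
Terminal value at year 4: TV = D_4×(1+g_2)/(r−g_2) = 3919.90294/0.103 = 38057.31005
P_0 = D_1/(1+r)^1 + D_2/(1+r)^2 + D_3/(1+r)^3 + D_4/(1+r)^4 + TV/(1+r)^4
    = 2163.46188 + 2272.12006 + 2386.23551 + 2506.08231 + 24622.86698 = 33950.76674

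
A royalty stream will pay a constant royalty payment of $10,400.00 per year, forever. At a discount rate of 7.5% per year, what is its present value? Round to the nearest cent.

Level perpetuity: PV = C / r = $10,400.00 / 0.075 = $138,666.67

$138666.67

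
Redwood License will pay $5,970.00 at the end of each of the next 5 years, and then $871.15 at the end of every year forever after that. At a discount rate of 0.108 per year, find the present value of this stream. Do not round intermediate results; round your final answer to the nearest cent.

$27006.22

PV of 5-year annuity: $5,970.00 × [1 − (1+0.108)^−5] / 0.108 = 22175.96533
Perpetuity value at year 5: $871.15 / 0.108 = 8066.20370
PV of perpetuity: 8066.20370 / (1+0.108)^5 = 4830.25861
Total PV = 22175.96533 + 4830.25861 = 27006.22394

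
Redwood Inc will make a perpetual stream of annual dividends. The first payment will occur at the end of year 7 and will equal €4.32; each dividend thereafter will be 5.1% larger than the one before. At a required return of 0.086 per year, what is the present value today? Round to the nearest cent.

Value at end of year 6: C₁ / (r − g) = €4.32 / (0.086 − 0.051) = €123.4286
Discount to today: PV = €123.4286 / (1 + 0.086)^6 = €123.4286 / 1.640510 = €75.24

€75.24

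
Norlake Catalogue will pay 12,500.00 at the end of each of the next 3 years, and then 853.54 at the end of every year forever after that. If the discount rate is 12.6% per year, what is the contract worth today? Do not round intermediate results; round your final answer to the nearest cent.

34461.05

PV of 3-year annuity: 12,500.00 × [1 − (1+0.126)^−3] / 0.126 = 29716.03165
Perpetuity value at year 3: 853.54 / 0.126 = 6774.12698
PV of perpetuity: 6774.12698 / (1+0.126)^3 = 4745.02125
Total PV = 29716.03165 + 4745.02125 = 34461.05290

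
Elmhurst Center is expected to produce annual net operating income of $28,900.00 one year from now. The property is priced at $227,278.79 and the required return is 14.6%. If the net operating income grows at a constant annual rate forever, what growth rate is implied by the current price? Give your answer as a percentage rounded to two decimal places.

1.88%

P = D₁/(r−g) ⇒ g = r − D₁/P = 0.146 − $28,900.00/$227,278.79 = 0.018843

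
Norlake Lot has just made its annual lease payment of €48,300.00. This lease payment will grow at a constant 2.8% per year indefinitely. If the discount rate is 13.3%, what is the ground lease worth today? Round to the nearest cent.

€472880.00

D₁ = D₀ × (1 + g) = €48,300.00 × 1.028 = €49,652.4000
Growing perpetuity: P = D₁ / (r − g) = €49,652.4000 / (0.133 − 0.028) = €472,880.00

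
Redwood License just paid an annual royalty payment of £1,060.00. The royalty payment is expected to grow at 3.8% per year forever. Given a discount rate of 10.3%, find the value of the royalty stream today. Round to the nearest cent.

£16927.38

D₁ = D₀ × (1 + g) = £1,060.00 × 1.038 = £1,100.2800
Growing perpetuity: P = D₁ / (r − g) = £1,100.2800 / (0.103 − 0.038) = £16,927.38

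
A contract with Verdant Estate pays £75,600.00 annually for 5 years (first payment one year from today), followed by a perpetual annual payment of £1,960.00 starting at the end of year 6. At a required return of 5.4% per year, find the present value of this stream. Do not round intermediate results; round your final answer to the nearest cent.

PV of 5-year annuity: £75,600.00 × [1 − (1+0.054)^−5] / 0.054 = 323720.71563
Perpetuity value at year 5: £1,960.00 / 0.054 = 36296.29630
PV of perpetuity: 36296.29630 / (1+0.054)^5 = 27903.53700
Total PV = 323720.71563 + 27903.53700 = 351624.25263

£351624.25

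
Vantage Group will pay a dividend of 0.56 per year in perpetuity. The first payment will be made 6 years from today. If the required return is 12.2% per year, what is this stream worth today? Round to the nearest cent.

Value at end of year 5: C / r = 0.56 / 0.122 = 4.5902
Discount to today: PV = 4.5902 / (1 + 0.122)^5 = 4.5902 / 1.778133 = 2.58

2.58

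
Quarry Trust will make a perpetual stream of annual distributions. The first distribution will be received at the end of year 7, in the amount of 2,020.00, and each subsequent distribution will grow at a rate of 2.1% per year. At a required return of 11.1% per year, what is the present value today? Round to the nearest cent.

11935.06

Value at end of year 6: C₁ / (r − g) = 2,020.00 / (0.111 − 0.021) = 22,444.4444
Discount to today: PV = 22,444.4444 / (1 + 0.111)^6 = 22,444.4444 / 1.880548 = 11,935.06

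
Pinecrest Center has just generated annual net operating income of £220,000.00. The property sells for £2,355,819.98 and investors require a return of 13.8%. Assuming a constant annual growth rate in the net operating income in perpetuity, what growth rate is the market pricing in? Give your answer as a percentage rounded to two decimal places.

4.08%

P = D₀(1+g)/(r−g) ⇒ P(r−g) = D₀(1+g) ⇒ g(P+D₀) = P·r − D₀
g = (P·r − D₀)/(P + D₀) = (£2,355,819.98×0.138 − £220,000.00) / (£2,355,819.98 + £220,000.00) = 0.040804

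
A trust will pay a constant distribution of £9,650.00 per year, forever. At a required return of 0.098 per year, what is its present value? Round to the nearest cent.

£98469.39

Level perpetuity: PV = C / r = £9,650.00 / 0.098 = £98,469.39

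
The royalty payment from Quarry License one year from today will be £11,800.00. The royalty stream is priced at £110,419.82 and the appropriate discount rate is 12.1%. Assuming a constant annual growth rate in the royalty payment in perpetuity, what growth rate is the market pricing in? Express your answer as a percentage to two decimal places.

1.41%

P = D₁/(r−g) ⇒ g = r − D₁/P = 0.121 − £11,800.00/£110,419.82 = 0.014135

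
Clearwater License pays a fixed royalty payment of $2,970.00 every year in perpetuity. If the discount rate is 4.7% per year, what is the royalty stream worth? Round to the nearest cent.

$63191.49

Level perpetuity: PV = C / r = $2,970.00 / 0.047 = $63,191.49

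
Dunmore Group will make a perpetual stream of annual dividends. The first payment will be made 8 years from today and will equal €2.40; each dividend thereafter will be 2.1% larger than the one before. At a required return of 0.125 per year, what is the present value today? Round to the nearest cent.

Value at end of year 7: C₁ / (r − g) = €2.40 / (0.125 − 0.021) = €23.0769
Discount to today: PV = €23.0769 / (1 + 0.125)^7 = €23.0769 / 2.280697 = €10.12

€10.12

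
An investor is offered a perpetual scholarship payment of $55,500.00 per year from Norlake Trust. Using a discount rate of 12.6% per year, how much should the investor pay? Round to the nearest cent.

Level perpetuity: PV = C / r = $55,500.00 / 0.126 = $440,476.19

$440476.19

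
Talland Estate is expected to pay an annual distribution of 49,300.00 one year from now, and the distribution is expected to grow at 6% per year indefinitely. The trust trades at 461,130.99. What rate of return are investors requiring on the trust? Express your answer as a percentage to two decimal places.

P = D₁/(r − g) ⇒ r = D₁/P + g = 49,300.0000/461,130.99 + 0.06 = 0.106911 + 0.06 = 0.166911

16.69%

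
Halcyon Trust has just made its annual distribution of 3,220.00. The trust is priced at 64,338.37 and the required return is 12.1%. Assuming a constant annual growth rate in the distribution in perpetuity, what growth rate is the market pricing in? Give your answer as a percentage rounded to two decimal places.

P = D₀(1+g)/(r−g) ⇒ P(r−g) = D₀(1+g) ⇒ g(P+D₀) = P·r − D₀
g = (P·r − D₀)/(P + D₀) = (64,338.37×0.121 − 3,220.00) / (64,338.37 + 3,220.00) = 0.067570

6.76%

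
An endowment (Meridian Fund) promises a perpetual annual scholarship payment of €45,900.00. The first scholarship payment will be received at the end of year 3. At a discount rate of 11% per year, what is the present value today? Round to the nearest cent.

€338667.91

Value at end of year 2: C / r = €45,900.00 / 0.11 = €417,272.7273
Discount to today: PV = €417,272.7273 / (1 + 0.11)^2 = €417,272.7273 / 1.232100 = €338,667.91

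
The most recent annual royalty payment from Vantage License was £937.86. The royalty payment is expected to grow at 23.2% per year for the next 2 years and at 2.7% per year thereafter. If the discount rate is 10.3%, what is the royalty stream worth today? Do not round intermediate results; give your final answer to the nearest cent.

D_1 = 1155.44352
D_2 = 1423.50642
Terminal value at year 2: TV = D_2×(1+g_2)/(r−g_2) = 1461.94109/0.076 = 19236.06697
P_0 = D_1/(1+r)^1 + D_2/(1+r)^2 + TV/(1+r)^2
    = 1047.54626 + 1170.06073 + 15811.21541 = 18028.82240

£18028.82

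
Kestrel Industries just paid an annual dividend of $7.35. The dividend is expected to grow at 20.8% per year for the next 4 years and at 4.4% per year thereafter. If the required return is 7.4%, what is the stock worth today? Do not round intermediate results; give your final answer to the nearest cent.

$449.16

D_1 = 8.87880
D_2 = 10.72559
D_3 = 12.95651
D_4 = 15.65147
Terminal value at year 4: TV = D_4×(1+g_2)/(r−g_2) = 16.34013/0.03 = 544.67108
P_0 = D_1/(1+r)^1 + D_2/(1+r)^2 + D_3/(1+r)^3 + D_4/(1+r)^4 + TV/(1+r)^4
    = 8.26704 + 9.29849 + 10.45864 + 11.76354 + 409.37111 = 449.15883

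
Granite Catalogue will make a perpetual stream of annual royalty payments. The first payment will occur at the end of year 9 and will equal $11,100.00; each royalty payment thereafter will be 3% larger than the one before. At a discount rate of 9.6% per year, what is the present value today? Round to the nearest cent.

$80778.28

Value at end of year 8: C₁ / (r − g) = $11,100.00 / (0.096 − 0.03) = $168,181.8182
Discount to today: PV = $168,181.8182 / (1 + 0.096)^8 = $168,181.8182 / 2.082018 = $80,778.28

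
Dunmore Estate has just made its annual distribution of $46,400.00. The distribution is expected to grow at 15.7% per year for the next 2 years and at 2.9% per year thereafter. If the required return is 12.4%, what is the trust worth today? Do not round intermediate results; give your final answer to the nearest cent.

$629456.54

D_1 = 53684.80000
D_2 = 62113.31360
Terminal value at year 2: TV = D_2×(1+g_2)/(r−g_2) = 63914.59969/0.095 = 672785.25994
P_0 = D_1/(1+r)^1 + D_2/(1+r)^2 + TV/(1+r)^2
    = 47762.27758 + 49164.55085 + 532529.71399 = 629456.54242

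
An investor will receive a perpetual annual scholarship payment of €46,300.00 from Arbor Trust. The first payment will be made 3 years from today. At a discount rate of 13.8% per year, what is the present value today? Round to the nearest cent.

€259070.15

Value at end of year 2: C / r = €46,300.00 / 0.138 = €335,507.2464
Discount to today: PV = €335,507.2464 / (1 + 0.138)^2 = €335,507.2464 / 1.295044 = €259,070.15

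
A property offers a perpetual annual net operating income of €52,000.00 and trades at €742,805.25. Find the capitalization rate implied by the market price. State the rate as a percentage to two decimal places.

7.00%

P = C/r ⇒ r = C/P = €52,000.00/€742,805.25 = 0.070005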